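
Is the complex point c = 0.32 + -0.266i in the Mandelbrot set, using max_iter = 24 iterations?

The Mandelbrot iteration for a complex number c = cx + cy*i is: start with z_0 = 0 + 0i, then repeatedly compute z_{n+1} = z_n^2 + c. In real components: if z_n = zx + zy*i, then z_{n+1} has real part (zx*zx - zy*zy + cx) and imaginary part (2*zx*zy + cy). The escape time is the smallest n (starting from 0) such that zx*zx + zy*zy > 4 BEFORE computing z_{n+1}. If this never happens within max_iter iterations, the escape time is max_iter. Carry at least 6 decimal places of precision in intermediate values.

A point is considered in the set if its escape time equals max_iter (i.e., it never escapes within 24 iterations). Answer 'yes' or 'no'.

Answer: yes

Derivation:
z_0 = 0 + 0i, c = 0.3200 + -0.2660i
Iter 1: z = 0.3200 + -0.2660i, |z|^2 = 0.1732
Iter 2: z = 0.3516 + -0.4362i, |z|^2 = 0.3140
Iter 3: z = 0.2533 + -0.5728i, |z|^2 = 0.3923
Iter 4: z = 0.0561 + -0.5562i, |z|^2 = 0.3125
Iter 5: z = 0.0137 + -0.3284i, |z|^2 = 0.1080
Iter 6: z = 0.2123 + -0.2750i, |z|^2 = 0.1207
Iter 7: z = 0.2895 + -0.3828i, |z|^2 = 0.2303
Iter 8: z = 0.2572 + -0.4876i, |z|^2 = 0.3039
Iter 9: z = 0.1484 + -0.5169i, |z|^2 = 0.2892
Iter 10: z = 0.0749 + -0.4194i, |z|^2 = 0.1815
Iter 11: z = 0.1497 + -0.3288i, |z|^2 = 0.1305
Iter 12: z = 0.2343 + -0.3644i, |z|^2 = 0.1877
Iter 13: z = 0.2421 + -0.4368i, |z|^2 = 0.2494
Iter 14: z = 0.1878 + -0.4775i, |z|^2 = 0.2633
Iter 15: z = 0.1273 + -0.4454i, |z|^2 = 0.2146
Iter 16: z = 0.1379 + -0.3794i, |z|^2 = 0.1629
Iter 17: z = 0.1951 + -0.3706i, |z|^2 = 0.1754
Iter 18: z = 0.2207 + -0.4106i, |z|^2 = 0.2173
Iter 19: z = 0.2001 + -0.4472i, |z|^2 = 0.2401
Iter 20: z = 0.1600 + -0.4450i, |z|^2 = 0.2236
Iter 21: z = 0.1476 + -0.4084i, |z|^2 = 0.1886
Iter 22: z = 0.1750 + -0.3866i, |z|^2 = 0.1800
Iter 23: z = 0.2012 + -0.4013i, |z|^2 = 0.2015
Did not escape in 24 iterations → in set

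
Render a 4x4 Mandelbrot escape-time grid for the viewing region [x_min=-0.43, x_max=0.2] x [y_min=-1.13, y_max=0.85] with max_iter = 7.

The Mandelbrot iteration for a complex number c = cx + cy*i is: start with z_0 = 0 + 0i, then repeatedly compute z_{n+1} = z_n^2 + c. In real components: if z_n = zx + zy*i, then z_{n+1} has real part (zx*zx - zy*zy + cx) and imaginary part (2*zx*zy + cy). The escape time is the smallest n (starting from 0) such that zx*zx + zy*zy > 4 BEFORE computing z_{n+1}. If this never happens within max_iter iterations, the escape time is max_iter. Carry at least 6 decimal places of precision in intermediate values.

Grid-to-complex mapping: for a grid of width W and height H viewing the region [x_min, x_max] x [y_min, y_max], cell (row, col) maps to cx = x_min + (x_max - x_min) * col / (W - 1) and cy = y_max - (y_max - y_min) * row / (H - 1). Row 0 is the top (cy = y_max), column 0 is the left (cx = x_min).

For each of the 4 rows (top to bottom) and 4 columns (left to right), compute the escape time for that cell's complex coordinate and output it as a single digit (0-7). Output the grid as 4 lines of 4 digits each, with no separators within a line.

Answer: 5775
7777
7777
4643

Derivation:
(row=0, col=0): c = -0.4300 + 0.8500i → escape time 5
(row=0, col=1): c = -0.2200 + 0.8500i → escape time 7
(row=0, col=2): c = -0.0100 + 0.8500i → escape time 7
(row=0, col=3): c = 0.2000 + 0.8500i → escape time 5
(row=1, col=0): c = -0.4300 + 0.1900i → escape time 7
(row=1, col=1): c = -0.2200 + 0.1900i → escape time 7
(row=1, col=2): c = -0.0100 + 0.1900i → escape time 7
(row=1, col=3): c = 0.2000 + 0.1900i → escape time 7
(row=2, col=0): c = -0.4300 + -0.4700i → escape time 7
(row=2, col=1): c = -0.2200 + -0.4700i → escape time 7
(row=2, col=2): c = -0.0100 + -0.4700i → escape time 7
(row=2, col=3): c = 0.2000 + -0.4700i → escape time 7
(row=3, col=0): c = -0.4300 + -1.1300i → escape time 4
(row=3, col=1): c = -0.2200 + -1.1300i → escape time 6
(row=3, col=2): c = -0.0100 + -1.1300i → escape time 4
(row=3, col=3): c = 0.2000 + -1.1300i → escape time 3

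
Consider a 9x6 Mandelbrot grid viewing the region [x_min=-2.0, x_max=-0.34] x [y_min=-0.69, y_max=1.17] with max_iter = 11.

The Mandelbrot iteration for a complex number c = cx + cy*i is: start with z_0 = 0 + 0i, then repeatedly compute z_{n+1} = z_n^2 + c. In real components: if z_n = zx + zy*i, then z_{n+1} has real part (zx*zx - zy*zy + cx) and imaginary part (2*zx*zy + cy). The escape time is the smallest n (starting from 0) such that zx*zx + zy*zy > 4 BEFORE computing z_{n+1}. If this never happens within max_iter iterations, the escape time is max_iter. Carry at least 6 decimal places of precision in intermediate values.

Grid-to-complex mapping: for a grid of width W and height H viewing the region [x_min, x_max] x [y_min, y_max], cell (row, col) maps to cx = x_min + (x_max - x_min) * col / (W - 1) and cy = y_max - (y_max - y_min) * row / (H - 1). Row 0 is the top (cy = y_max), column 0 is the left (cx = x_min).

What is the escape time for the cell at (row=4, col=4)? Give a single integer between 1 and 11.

z_0 = 0 + 0i, c = -1.1700 + -0.3180i
Iter 1: z = -1.1700 + -0.3180i, |z|^2 = 1.4700
Iter 2: z = 0.0978 + 0.4261i, |z|^2 = 0.1911
Iter 3: z = -1.3420 + -0.2347i, |z|^2 = 1.8561
Iter 4: z = 0.5759 + 0.3119i, |z|^2 = 0.4290
Iter 5: z = -0.9356 + 0.0412i, |z|^2 = 0.8770
Iter 6: z = -0.2964 + -0.3952i, |z|^2 = 0.2440
Iter 7: z = -1.2383 + -0.0837i, |z|^2 = 1.5403
Iter 8: z = 0.3563 + -0.1107i, |z|^2 = 0.1392
Iter 9: z = -1.0553 + -0.3969i, |z|^2 = 1.2712
Iter 10: z = -0.2138 + 0.5196i, |z|^2 = 0.3157

Answer: 11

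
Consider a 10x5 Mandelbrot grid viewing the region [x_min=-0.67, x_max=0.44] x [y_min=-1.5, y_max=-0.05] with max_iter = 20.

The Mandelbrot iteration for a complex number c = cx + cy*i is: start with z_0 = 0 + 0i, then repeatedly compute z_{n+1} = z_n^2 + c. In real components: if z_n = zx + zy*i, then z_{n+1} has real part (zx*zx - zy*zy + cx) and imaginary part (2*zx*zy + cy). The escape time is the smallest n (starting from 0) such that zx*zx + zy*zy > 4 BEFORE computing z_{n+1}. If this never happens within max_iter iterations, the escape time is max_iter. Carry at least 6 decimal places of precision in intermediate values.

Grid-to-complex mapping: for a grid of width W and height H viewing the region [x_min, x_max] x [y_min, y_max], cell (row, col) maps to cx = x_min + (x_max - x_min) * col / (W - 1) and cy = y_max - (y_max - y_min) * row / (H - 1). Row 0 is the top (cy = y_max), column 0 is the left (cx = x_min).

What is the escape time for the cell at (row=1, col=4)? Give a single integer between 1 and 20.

Answer: 20

Derivation:
z_0 = 0 + 0i, c = -0.1767 + -0.4125i
Iter 1: z = -0.1767 + -0.4125i, |z|^2 = 0.2014
Iter 2: z = -0.3156 + -0.2668i, |z|^2 = 0.1708
Iter 3: z = -0.1482 + -0.2441i, |z|^2 = 0.0816
Iter 4: z = -0.2143 + -0.3401i, |z|^2 = 0.1616
Iter 5: z = -0.2464 + -0.2667i, |z|^2 = 0.1319
Iter 6: z = -0.1871 + -0.2810i, |z|^2 = 0.1140
Iter 7: z = -0.2207 + -0.3073i, |z|^2 = 0.1432
Iter 8: z = -0.2224 + -0.2769i, |z|^2 = 0.1261
Iter 9: z = -0.2038 + -0.2893i, |z|^2 = 0.1253
Iter 10: z = -0.2188 + -0.2945i, |z|^2 = 0.1346
Iter 11: z = -0.2155 + -0.2836i, |z|^2 = 0.1269
Iter 12: z = -0.2106 + -0.2902i, |z|^2 = 0.1286
Iter 13: z = -0.2165 + -0.2902i, |z|^2 = 0.1311
Iter 14: z = -0.2140 + -0.2868i, |z|^2 = 0.1281
Iter 15: z = -0.2131 + -0.2897i, |z|^2 = 0.1294
Iter 16: z = -0.2152 + -0.2890i, |z|^2 = 0.1298
Iter 17: z = -0.2139 + -0.2881i, |z|^2 = 0.1288
Iter 18: z = -0.2139 + -0.2893i, |z|^2 = 0.1294
Iter 19: z = -0.2146 + -0.2887i, |z|^2 = 0.1294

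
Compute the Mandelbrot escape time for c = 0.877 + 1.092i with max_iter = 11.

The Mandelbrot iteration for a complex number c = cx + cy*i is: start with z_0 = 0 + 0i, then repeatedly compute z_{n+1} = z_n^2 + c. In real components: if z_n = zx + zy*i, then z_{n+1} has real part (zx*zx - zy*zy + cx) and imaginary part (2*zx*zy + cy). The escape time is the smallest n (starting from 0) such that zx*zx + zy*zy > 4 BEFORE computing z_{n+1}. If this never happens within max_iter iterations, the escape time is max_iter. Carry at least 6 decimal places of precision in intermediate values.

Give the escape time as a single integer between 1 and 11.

z_0 = 0 + 0i, c = 0.8770 + 1.0920i
Iter 1: z = 0.8770 + 1.0920i, |z|^2 = 1.9616
Iter 2: z = 0.4537 + 3.0074i, |z|^2 = 9.2501
Escaped at iteration 2

Answer: 2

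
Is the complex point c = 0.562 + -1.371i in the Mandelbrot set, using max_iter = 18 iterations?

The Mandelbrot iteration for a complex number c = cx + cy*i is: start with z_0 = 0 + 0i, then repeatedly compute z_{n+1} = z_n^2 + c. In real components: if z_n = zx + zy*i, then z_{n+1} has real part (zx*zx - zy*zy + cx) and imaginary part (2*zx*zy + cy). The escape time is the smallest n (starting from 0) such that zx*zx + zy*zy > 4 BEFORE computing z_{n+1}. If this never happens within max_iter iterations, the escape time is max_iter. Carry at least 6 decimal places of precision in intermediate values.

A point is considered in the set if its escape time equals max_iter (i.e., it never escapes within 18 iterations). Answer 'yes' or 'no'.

z_0 = 0 + 0i, c = 0.5620 + -1.3710i
Iter 1: z = 0.5620 + -1.3710i, |z|^2 = 2.1955
Iter 2: z = -1.0018 + -2.9120i, |z|^2 = 9.4834
Escaped at iteration 2

Answer: no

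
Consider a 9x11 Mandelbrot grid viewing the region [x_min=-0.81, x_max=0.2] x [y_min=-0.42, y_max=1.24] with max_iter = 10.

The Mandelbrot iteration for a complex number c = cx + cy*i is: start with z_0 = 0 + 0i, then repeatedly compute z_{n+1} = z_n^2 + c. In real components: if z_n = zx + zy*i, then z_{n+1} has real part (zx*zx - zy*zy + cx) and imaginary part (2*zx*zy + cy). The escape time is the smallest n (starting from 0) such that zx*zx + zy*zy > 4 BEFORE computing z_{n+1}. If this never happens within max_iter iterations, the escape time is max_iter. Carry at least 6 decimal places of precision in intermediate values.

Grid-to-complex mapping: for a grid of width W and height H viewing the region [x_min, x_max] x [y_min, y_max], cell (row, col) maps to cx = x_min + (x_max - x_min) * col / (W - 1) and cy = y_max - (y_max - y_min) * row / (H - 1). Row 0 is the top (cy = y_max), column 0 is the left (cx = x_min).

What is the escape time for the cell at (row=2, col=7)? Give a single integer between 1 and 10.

Answer: 5

Derivation:
z_0 = 0 + 0i, c = 0.0737 + 0.9080i
Iter 1: z = 0.0737 + 0.9080i, |z|^2 = 0.8299
Iter 2: z = -0.7453 + 1.0419i, |z|^2 = 1.6411
Iter 3: z = -0.4564 + -0.6450i, |z|^2 = 0.6244
Iter 4: z = -0.1340 + 1.4968i, |z|^2 = 2.2585
Iter 5: z = -2.1488 + 0.5068i, |z|^2 = 4.8744
Escaped at iteration 5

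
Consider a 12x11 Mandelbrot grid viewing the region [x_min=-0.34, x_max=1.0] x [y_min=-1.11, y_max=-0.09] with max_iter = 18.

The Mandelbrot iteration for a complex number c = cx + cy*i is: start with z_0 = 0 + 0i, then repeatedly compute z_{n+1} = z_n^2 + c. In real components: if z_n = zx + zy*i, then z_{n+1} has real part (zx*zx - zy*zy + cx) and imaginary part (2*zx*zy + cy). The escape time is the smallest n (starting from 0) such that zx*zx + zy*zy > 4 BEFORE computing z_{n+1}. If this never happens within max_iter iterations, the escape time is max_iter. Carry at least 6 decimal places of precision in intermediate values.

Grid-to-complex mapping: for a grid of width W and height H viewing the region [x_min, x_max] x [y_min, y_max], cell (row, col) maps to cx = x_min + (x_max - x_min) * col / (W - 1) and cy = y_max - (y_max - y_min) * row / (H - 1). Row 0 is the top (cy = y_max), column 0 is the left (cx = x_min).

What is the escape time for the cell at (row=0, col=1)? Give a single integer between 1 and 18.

z_0 = 0 + 0i, c = -0.2182 + -0.0900i
Iter 1: z = -0.2182 + -0.0900i, |z|^2 = 0.0557
Iter 2: z = -0.1787 + -0.0507i, |z|^2 = 0.0345
Iter 3: z = -0.1888 + -0.0719i, |z|^2 = 0.0408
Iter 4: z = -0.1877 + -0.0629i, |z|^2 = 0.0392
Iter 5: z = -0.1869 + -0.0664i, |z|^2 = 0.0393
Iter 6: z = -0.1877 + -0.0652i, |z|^2 = 0.0395
Iter 7: z = -0.1872 + -0.0655i, |z|^2 = 0.0393
Iter 8: z = -0.1874 + -0.0655i, |z|^2 = 0.0394
Iter 9: z = -0.1873 + -0.0655i, |z|^2 = 0.0394
Iter 10: z = -0.1874 + -0.0655i, |z|^2 = 0.0394
Iter 11: z = -0.1874 + -0.0655i, |z|^2 = 0.0394
Iter 12: z = -0.1874 + -0.0655i, |z|^2 = 0.0394
Iter 13: z = -0.1874 + -0.0655i, |z|^2 = 0.0394
Iter 14: z = -0.1874 + -0.0655i, |z|^2 = 0.0394
Iter 15: z = -0.1874 + -0.0655i, |z|^2 = 0.0394
Iter 16: z = -0.1874 + -0.0655i, |z|^2 = 0.0394
Iter 17: z = -0.1874 + -0.0655i, |z|^2 = 0.0394

Answer: 18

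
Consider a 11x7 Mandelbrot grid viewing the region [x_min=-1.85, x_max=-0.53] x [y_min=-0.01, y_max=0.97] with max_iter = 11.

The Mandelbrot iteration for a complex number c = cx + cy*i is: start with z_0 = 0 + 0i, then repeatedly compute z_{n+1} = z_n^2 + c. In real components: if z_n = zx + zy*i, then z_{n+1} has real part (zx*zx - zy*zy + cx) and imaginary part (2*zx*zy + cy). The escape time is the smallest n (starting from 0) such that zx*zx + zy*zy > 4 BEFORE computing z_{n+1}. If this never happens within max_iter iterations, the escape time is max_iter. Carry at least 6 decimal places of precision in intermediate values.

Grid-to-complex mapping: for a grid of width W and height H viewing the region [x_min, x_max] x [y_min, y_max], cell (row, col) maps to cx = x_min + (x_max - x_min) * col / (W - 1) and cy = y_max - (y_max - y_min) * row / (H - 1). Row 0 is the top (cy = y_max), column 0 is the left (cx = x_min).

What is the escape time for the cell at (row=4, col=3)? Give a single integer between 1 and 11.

z_0 = 0 + 0i, c = -1.4540 + 0.3167i
Iter 1: z = -1.4540 + 0.3167i, |z|^2 = 2.2144
Iter 2: z = 0.5598 + -0.6042i, |z|^2 = 0.6785
Iter 3: z = -1.5056 + -0.3598i, |z|^2 = 2.3964
Iter 4: z = 0.6835 + 1.4003i, |z|^2 = 2.4278
Iter 5: z = -2.9476 + 2.2307i, |z|^2 = 13.6643
Escaped at iteration 5

Answer: 5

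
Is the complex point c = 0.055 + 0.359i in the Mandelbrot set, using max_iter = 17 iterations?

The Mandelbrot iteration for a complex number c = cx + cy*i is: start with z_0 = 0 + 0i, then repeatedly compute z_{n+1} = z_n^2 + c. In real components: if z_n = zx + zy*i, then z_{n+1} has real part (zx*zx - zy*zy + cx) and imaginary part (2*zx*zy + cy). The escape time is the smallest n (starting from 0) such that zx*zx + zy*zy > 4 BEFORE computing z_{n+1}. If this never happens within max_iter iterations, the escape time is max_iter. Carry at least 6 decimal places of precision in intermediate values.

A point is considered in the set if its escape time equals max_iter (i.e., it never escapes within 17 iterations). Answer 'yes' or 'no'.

Answer: yes

Derivation:
z_0 = 0 + 0i, c = 0.0550 + 0.3590i
Iter 1: z = 0.0550 + 0.3590i, |z|^2 = 0.1319
Iter 2: z = -0.0709 + 0.3985i, |z|^2 = 0.1638
Iter 3: z = -0.0988 + 0.3025i, |z|^2 = 0.1013
Iter 4: z = -0.0268 + 0.2992i, |z|^2 = 0.0903
Iter 5: z = -0.0338 + 0.3430i, |z|^2 = 0.1188
Iter 6: z = -0.0615 + 0.3358i, |z|^2 = 0.1165
Iter 7: z = -0.0540 + 0.3177i, |z|^2 = 0.1038
Iter 8: z = -0.0430 + 0.3247i, |z|^2 = 0.1073
Iter 9: z = -0.0486 + 0.3311i, |z|^2 = 0.1120
Iter 10: z = -0.0522 + 0.3268i, |z|^2 = 0.1095
Iter 11: z = -0.0491 + 0.3249i, |z|^2 = 0.1079
Iter 12: z = -0.0481 + 0.3271i, |z|^2 = 0.1093
Iter 13: z = -0.0497 + 0.3275i, |z|^2 = 0.1097
Iter 14: z = -0.0498 + 0.3265i, |z|^2 = 0.1091
Iter 15: z = -0.0491 + 0.3265i, |z|^2 = 0.1090
Iter 16: z = -0.0492 + 0.3269i, |z|^2 = 0.1093
Did not escape in 17 iterations → in set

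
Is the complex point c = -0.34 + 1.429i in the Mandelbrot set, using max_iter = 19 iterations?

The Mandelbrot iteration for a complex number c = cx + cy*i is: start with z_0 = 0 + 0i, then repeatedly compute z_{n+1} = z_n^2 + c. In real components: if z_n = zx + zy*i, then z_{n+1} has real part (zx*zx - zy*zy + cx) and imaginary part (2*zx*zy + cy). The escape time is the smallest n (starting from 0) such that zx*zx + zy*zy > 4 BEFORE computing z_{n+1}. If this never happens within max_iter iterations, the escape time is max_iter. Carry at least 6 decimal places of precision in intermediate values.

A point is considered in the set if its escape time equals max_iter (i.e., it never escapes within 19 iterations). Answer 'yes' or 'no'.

z_0 = 0 + 0i, c = -0.3400 + 1.4290i
Iter 1: z = -0.3400 + 1.4290i, |z|^2 = 2.1576
Iter 2: z = -2.2664 + 0.4573i, |z|^2 = 5.3459
Escaped at iteration 2

Answer: no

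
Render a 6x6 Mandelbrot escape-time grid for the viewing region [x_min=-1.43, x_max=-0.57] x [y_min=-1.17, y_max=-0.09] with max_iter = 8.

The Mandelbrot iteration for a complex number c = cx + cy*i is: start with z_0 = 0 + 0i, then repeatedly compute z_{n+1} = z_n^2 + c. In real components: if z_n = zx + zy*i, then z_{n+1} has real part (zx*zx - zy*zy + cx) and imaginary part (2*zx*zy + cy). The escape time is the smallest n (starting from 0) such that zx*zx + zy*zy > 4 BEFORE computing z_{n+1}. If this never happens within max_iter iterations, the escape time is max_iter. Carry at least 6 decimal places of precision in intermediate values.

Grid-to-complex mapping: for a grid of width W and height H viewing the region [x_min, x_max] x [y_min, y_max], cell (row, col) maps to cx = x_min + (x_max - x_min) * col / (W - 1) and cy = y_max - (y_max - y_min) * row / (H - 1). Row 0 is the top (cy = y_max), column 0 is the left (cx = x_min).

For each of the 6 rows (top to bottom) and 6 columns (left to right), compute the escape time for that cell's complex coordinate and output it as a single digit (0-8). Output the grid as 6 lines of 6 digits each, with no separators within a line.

(row=0, col=0): c = -1.4300 + -0.0900i → escape time 8
(row=0, col=1): c = -1.2580 + -0.0900i → escape time 8
(row=0, col=2): c = -1.0860 + -0.0900i → escape time 8
(row=0, col=3): c = -0.9140 + -0.0900i → escape time 8
(row=0, col=4): c = -0.7420 + -0.0900i → escape time 8
(row=0, col=5): c = -0.5700 + -0.0900i → escape time 8
(row=1, col=0): c = -1.4300 + -0.3060i → escape time 5
(row=1, col=1): c = -1.2580 + -0.3060i → escape time 8
(row=1, col=2): c = -1.0860 + -0.3060i → escape time 8
(row=1, col=3): c = -0.9140 + -0.3060i → escape time 8
(row=1, col=4): c = -0.7420 + -0.3060i → escape time 8
(row=1, col=5): c = -0.5700 + -0.3060i → escape time 8
(row=2, col=0): c = -1.4300 + -0.5220i → escape time 3
(row=2, col=1): c = -1.2580 + -0.5220i → escape time 4
(row=2, col=2): c = -1.0860 + -0.5220i → escape time 5
(row=2, col=3): c = -0.9140 + -0.5220i → escape time 5
(row=2, col=4): c = -0.7420 + -0.5220i → escape time 6
(row=2, col=5): c = -0.5700 + -0.5220i → escape time 8
(row=3, col=0): c = -1.4300 + -0.7380i → escape time 3
(row=3, col=1): c = -1.2580 + -0.7380i → escape time 3
(row=3, col=2): c = -1.0860 + -0.7380i → escape time 3
(row=3, col=3): c = -0.9140 + -0.7380i → escape time 4
(row=3, col=4): c = -0.7420 + -0.7380i → escape time 4
(row=3, col=5): c = -0.5700 + -0.7380i → escape time 6
(row=4, col=0): c = -1.4300 + -0.9540i → escape time 3
(row=4, col=1): c = -1.2580 + -0.9540i → escape time 3
(row=4, col=2): c = -1.0860 + -0.9540i → escape time 3
(row=4, col=3): c = -0.9140 + -0.9540i → escape time 3
(row=4, col=4): c = -0.7420 + -0.9540i → escape time 4
(row=4, col=5): c = -0.5700 + -0.9540i → escape time 4
(row=5, col=0): c = -1.4300 + -1.1700i → escape time 2
(row=5, col=1): c = -1.2580 + -1.1700i → escape time 2
(row=5, col=2): c = -1.0860 + -1.1700i → escape time 3
(row=5, col=3): c = -0.9140 + -1.1700i → escape time 3
(row=5, col=4): c = -0.7420 + -1.1700i → escape time 3
(row=5, col=5): c = -0.5700 + -1.1700i → escape time 3

Answer: 888888
588888
345568
333446
333344
223333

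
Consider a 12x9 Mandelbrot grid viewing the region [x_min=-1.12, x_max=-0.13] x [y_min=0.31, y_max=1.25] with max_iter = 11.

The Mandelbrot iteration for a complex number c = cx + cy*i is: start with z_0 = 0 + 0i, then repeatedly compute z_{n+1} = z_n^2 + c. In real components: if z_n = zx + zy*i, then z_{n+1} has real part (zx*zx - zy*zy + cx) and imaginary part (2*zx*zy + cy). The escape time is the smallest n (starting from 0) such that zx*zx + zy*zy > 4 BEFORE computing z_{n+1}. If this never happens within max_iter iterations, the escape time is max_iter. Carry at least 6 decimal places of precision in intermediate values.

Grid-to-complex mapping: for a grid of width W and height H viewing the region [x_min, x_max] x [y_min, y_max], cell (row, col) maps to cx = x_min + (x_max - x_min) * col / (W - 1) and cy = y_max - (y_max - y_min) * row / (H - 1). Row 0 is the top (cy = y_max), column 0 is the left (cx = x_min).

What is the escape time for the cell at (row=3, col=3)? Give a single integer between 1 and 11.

Answer: 3

Derivation:
z_0 = 0 + 0i, c = -0.8500 + 0.8975i
Iter 1: z = -0.8500 + 0.8975i, |z|^2 = 1.5280
Iter 2: z = -0.9330 + -0.6283i, |z|^2 = 1.2652
Iter 3: z = -0.3742 + 2.0698i, |z|^2 = 4.4242
Escaped at iteration 3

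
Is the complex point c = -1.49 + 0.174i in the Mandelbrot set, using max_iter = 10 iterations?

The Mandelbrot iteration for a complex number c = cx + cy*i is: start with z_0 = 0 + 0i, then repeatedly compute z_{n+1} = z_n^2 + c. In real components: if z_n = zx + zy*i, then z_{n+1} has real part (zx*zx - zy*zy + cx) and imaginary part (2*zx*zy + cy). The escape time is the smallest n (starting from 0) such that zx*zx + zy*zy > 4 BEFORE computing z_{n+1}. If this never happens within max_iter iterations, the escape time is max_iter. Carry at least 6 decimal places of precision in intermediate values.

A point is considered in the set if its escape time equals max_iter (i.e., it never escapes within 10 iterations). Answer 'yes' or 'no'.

z_0 = 0 + 0i, c = -1.4900 + 0.1740i
Iter 1: z = -1.4900 + 0.1740i, |z|^2 = 2.2504
Iter 2: z = 0.6998 + -0.3445i, |z|^2 = 0.6084
Iter 3: z = -1.1189 + -0.3082i, |z|^2 = 1.3470
Iter 4: z = -0.3330 + 0.8637i, |z|^2 = 0.8569
Iter 5: z = -2.1252 + -0.4012i, |z|^2 = 4.6773
Escaped at iteration 5

Answer: no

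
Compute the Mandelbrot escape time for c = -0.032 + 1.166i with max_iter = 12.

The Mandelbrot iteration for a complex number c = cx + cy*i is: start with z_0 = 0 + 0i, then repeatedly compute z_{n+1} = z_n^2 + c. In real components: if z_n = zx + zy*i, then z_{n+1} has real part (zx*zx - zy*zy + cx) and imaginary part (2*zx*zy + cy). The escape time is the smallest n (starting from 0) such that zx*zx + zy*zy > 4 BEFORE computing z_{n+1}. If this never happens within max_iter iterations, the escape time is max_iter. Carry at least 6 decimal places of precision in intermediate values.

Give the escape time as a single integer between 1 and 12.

z_0 = 0 + 0i, c = -0.0320 + 1.1660i
Iter 1: z = -0.0320 + 1.1660i, |z|^2 = 1.3606
Iter 2: z = -1.3905 + 1.0914i, |z|^2 = 3.1247
Iter 3: z = 0.7105 + -1.8692i, |z|^2 = 3.9986
Iter 4: z = -3.0211 + -1.4900i, |z|^2 = 11.3471
Escaped at iteration 4

Answer: 4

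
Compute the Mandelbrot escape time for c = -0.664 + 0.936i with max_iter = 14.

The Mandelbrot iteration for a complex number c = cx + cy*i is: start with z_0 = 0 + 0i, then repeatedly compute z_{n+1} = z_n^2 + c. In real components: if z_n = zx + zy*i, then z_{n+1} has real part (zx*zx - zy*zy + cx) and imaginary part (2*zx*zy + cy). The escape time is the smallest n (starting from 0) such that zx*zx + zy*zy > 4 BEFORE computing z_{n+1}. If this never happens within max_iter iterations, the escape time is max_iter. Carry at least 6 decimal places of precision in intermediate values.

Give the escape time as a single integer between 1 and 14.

Answer: 4

Derivation:
z_0 = 0 + 0i, c = -0.6640 + 0.9360i
Iter 1: z = -0.6640 + 0.9360i, |z|^2 = 1.3170
Iter 2: z = -1.0992 + -0.3070i, |z|^2 = 1.3025
Iter 3: z = 0.4500 + 1.6109i, |z|^2 = 2.7976
Iter 4: z = -3.0566 + 2.3858i, |z|^2 = 15.0348
Escaped at iteration 4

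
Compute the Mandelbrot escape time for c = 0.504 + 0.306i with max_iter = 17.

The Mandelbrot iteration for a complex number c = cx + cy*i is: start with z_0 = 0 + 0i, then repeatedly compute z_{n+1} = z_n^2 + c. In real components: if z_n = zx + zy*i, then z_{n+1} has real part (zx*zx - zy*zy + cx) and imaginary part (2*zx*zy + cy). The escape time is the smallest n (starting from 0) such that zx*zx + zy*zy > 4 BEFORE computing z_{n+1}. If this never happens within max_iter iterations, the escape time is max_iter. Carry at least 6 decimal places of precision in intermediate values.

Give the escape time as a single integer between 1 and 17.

z_0 = 0 + 0i, c = 0.5040 + 0.3060i
Iter 1: z = 0.5040 + 0.3060i, |z|^2 = 0.3477
Iter 2: z = 0.6644 + 0.6144i, |z|^2 = 0.8189
Iter 3: z = 0.5679 + 1.1225i, |z|^2 = 1.5824
Iter 4: z = -0.4334 + 1.5808i, |z|^2 = 2.6867
Iter 5: z = -1.8070 + -1.0644i, |z|^2 = 4.3981
Escaped at iteration 5

Answer: 5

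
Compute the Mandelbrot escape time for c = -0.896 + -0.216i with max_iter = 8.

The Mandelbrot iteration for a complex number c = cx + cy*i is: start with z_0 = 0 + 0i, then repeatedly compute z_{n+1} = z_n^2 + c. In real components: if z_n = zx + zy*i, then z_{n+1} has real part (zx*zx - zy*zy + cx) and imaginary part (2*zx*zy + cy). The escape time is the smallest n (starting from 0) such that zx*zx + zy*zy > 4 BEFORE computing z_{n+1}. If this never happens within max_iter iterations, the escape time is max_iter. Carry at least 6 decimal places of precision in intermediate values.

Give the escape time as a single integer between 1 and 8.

z_0 = 0 + 0i, c = -0.8960 + -0.2160i
Iter 1: z = -0.8960 + -0.2160i, |z|^2 = 0.8495
Iter 2: z = -0.1398 + 0.1711i, |z|^2 = 0.0488
Iter 3: z = -0.9057 + -0.2638i, |z|^2 = 0.8899
Iter 4: z = -0.1453 + 0.2619i, |z|^2 = 0.0897
Iter 5: z = -0.9435 + -0.2921i, |z|^2 = 0.9755
Iter 6: z = -0.0911 + 0.3352i, |z|^2 = 0.1207
Iter 7: z = -1.0001 + -0.2771i, |z|^2 = 1.0769

Answer: 8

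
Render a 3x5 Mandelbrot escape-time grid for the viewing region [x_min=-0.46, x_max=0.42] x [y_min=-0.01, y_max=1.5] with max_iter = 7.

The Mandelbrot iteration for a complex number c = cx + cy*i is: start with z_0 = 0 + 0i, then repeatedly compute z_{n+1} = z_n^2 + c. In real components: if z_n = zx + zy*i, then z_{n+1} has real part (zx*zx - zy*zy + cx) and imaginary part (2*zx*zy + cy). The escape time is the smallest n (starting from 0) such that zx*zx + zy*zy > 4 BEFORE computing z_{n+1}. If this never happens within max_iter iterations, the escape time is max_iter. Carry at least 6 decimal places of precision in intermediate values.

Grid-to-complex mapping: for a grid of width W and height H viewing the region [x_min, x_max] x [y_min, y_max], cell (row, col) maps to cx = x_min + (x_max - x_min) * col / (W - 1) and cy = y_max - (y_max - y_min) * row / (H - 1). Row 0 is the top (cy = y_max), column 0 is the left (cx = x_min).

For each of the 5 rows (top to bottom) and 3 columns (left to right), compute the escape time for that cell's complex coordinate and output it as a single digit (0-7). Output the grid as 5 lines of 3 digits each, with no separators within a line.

Answer: 222
442
674
777
776

Derivation:
(row=0, col=0): c = -0.4600 + 1.5000i → escape time 2
(row=0, col=1): c = -0.0200 + 1.5000i → escape time 2
(row=0, col=2): c = 0.4200 + 1.5000i → escape time 2
(row=1, col=0): c = -0.4600 + 1.1225i → escape time 4
(row=1, col=1): c = -0.0200 + 1.1225i → escape time 4
(row=1, col=2): c = 0.4200 + 1.1225i → escape time 2
(row=2, col=0): c = -0.4600 + 0.7450i → escape time 6
(row=2, col=1): c = -0.0200 + 0.7450i → escape time 7
(row=2, col=2): c = 0.4200 + 0.7450i → escape time 4
(row=3, col=0): c = -0.4600 + 0.3675i → escape time 7
(row=3, col=1): c = -0.0200 + 0.3675i → escape time 7
(row=3, col=2): c = 0.4200 + 0.3675i → escape time 7
(row=4, col=0): c = -0.4600 + -0.0100i → escape time 7
(row=4, col=1): c = -0.0200 + -0.0100i → escape time 7
(row=4, col=2): c = 0.4200 + -0.0100i → escape time 6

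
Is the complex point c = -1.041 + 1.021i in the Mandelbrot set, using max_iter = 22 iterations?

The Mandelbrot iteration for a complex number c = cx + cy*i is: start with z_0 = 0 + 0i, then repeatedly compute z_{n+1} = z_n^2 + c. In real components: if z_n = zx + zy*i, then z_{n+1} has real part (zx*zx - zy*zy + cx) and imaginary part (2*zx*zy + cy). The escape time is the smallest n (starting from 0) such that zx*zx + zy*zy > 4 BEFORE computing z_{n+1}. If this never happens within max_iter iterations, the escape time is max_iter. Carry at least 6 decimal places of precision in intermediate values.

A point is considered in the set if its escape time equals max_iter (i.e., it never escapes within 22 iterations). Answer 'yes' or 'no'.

Answer: no

Derivation:
z_0 = 0 + 0i, c = -1.0410 + 1.0210i
Iter 1: z = -1.0410 + 1.0210i, |z|^2 = 2.1261
Iter 2: z = -0.9998 + -1.1047i, |z|^2 = 2.2199
Iter 3: z = -1.2619 + 3.2299i, |z|^2 = 12.0247
Escaped at iteration 3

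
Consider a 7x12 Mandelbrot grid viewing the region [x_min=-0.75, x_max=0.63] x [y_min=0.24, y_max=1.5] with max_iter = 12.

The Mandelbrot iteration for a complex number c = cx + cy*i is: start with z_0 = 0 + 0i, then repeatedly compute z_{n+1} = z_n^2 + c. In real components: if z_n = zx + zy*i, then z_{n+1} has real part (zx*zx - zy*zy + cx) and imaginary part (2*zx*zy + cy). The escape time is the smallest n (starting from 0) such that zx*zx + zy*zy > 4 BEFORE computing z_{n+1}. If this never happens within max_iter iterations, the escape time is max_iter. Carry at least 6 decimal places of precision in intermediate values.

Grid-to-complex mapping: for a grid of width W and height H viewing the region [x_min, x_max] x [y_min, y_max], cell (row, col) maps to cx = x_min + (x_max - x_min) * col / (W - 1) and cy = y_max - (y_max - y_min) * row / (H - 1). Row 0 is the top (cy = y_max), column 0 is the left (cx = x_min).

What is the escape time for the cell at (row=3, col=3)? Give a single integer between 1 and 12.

Answer: 4

Derivation:
z_0 = 0 + 0i, c = -0.0600 + 1.1564i
Iter 1: z = -0.0600 + 1.1564i, |z|^2 = 1.3408
Iter 2: z = -1.3936 + 1.0176i, |z|^2 = 2.9776
Iter 3: z = 0.8465 + -1.6798i, |z|^2 = 3.5385
Iter 4: z = -2.1652 + -1.6878i, |z|^2 = 7.5368
Escaped at iteration 4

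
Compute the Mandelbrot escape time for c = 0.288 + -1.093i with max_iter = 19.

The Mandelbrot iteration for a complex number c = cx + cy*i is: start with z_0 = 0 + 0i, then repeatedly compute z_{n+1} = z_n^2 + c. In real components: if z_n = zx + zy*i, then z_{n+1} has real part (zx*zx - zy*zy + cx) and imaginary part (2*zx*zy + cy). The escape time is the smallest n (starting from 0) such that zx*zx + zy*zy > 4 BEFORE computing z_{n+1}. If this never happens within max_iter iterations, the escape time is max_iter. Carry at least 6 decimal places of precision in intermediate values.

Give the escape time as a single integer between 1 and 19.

z_0 = 0 + 0i, c = 0.2880 + -1.0930i
Iter 1: z = 0.2880 + -1.0930i, |z|^2 = 1.2776
Iter 2: z = -0.8237 + -1.7226i, |z|^2 = 3.6457
Iter 3: z = -2.0008 + 1.7448i, |z|^2 = 7.0472
Escaped at iteration 3

Answer: 3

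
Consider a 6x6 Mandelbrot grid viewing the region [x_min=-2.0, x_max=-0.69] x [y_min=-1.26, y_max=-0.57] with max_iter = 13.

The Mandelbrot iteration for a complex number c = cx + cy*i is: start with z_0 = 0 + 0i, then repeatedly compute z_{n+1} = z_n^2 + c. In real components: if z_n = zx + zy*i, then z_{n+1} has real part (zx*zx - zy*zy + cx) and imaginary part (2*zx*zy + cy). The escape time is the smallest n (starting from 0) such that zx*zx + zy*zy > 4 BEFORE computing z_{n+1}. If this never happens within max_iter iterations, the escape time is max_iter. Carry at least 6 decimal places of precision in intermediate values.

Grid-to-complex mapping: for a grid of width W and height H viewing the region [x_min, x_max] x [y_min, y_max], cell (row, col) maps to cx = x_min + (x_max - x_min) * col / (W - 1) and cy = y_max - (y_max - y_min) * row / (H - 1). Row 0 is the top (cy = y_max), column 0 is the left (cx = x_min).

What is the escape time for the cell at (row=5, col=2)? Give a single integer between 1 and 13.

z_0 = 0 + 0i, c = -1.4760 + -1.2600i
Iter 1: z = -1.4760 + -1.2600i, |z|^2 = 3.7662
Iter 2: z = -0.8850 + 2.4595i, |z|^2 = 6.8325
Escaped at iteration 2

Answer: 2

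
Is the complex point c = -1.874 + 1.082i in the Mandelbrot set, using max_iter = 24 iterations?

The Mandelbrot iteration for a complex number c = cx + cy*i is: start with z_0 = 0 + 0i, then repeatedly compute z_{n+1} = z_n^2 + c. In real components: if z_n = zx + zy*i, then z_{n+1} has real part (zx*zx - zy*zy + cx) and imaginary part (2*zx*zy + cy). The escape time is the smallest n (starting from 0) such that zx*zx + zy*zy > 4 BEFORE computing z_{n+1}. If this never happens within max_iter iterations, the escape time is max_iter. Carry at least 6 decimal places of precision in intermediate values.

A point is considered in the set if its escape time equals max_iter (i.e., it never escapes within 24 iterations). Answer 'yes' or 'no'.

z_0 = 0 + 0i, c = -1.8740 + 1.0820i
Iter 1: z = -1.8740 + 1.0820i, |z|^2 = 4.6826
Escaped at iteration 1

Answer: no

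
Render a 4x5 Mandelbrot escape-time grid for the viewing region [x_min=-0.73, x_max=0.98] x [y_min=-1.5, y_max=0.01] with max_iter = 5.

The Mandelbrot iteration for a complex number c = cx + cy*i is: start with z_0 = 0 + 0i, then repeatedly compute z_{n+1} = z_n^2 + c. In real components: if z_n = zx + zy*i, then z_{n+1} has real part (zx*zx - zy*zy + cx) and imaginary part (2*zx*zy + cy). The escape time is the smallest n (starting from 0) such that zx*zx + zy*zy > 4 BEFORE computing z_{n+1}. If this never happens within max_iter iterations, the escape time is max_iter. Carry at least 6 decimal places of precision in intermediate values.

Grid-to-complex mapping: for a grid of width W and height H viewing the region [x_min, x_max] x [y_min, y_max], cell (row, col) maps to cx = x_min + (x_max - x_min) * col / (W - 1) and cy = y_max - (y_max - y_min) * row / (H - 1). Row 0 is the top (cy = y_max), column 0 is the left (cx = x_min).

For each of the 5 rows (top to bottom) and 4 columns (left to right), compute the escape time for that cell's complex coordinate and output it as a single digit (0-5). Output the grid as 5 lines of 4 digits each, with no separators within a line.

Answer: 5553
5552
4542
3522
2222

Derivation:
(row=0, col=0): c = -0.7300 + 0.0100i → escape time 5
(row=0, col=1): c = -0.1600 + 0.0100i → escape time 5
(row=0, col=2): c = 0.4100 + 0.0100i → escape time 5
(row=0, col=3): c = 0.9800 + 0.0100i → escape time 3
(row=1, col=0): c = -0.7300 + -0.3675i → escape time 5
(row=1, col=1): c = -0.1600 + -0.3675i → escape time 5
(row=1, col=2): c = 0.4100 + -0.3675i → escape time 5
(row=1, col=3): c = 0.9800 + -0.3675i → escape time 2
(row=2, col=0): c = -0.7300 + -0.7450i → escape time 4
(row=2, col=1): c = -0.1600 + -0.7450i → escape time 5
(row=2, col=2): c = 0.4100 + -0.7450i → escape time 4
(row=2, col=3): c = 0.9800 + -0.7450i → escape time 2
(row=3, col=0): c = -0.7300 + -1.1225i → escape time 3
(row=3, col=1): c = -0.1600 + -1.1225i → escape time 5
(row=3, col=2): c = 0.4100 + -1.1225i → escape time 2
(row=3, col=3): c = 0.9800 + -1.1225i → escape time 2
(row=4, col=0): c = -0.7300 + -1.5000i → escape time 2
(row=4, col=1): c = -0.1600 + -1.5000i → escape time 2
(row=4, col=2): c = 0.4100 + -1.5000i → escape time 2
(row=4, col=3): c = 0.9800 + -1.5000i → escape time 2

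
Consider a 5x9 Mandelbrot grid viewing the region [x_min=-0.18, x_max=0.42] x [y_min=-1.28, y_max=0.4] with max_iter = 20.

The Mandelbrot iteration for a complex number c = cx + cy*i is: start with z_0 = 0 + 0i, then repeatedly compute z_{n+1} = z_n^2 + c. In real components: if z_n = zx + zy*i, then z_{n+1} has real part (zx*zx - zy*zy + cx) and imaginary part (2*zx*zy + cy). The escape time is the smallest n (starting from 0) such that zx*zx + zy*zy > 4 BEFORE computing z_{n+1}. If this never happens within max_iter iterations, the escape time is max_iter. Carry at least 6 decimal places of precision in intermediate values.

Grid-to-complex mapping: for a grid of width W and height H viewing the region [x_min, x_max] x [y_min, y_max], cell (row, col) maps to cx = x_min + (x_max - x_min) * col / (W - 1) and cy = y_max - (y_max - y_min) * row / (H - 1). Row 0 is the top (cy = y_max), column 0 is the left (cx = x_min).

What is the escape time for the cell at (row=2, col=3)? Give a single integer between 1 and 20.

Answer: 20

Derivation:
z_0 = 0 + 0i, c = 0.2700 + -0.0200i
Iter 1: z = 0.2700 + -0.0200i, |z|^2 = 0.0733
Iter 2: z = 0.3425 + -0.0308i, |z|^2 = 0.1183
Iter 3: z = 0.3864 + -0.0411i, |z|^2 = 0.1510
Iter 4: z = 0.4176 + -0.0518i, |z|^2 = 0.1771
Iter 5: z = 0.4417 + -0.0632i, |z|^2 = 0.1991
Iter 6: z = 0.4611 + -0.0759i, |z|^2 = 0.2184
Iter 7: z = 0.4769 + -0.0900i, |z|^2 = 0.2355
Iter 8: z = 0.4893 + -0.1058i, |z|^2 = 0.2506
Iter 9: z = 0.4982 + -0.1235i, |z|^2 = 0.2635
Iter 10: z = 0.5030 + -0.1431i, |z|^2 = 0.2735
Iter 11: z = 0.5025 + -0.1639i, |z|^2 = 0.2794
Iter 12: z = 0.4956 + -0.1848i, |z|^2 = 0.2798
Iter 13: z = 0.4815 + -0.2031i, |z|^2 = 0.2731
Iter 14: z = 0.4606 + -0.2156i, |z|^2 = 0.2586
Iter 15: z = 0.4356 + -0.2186i, |z|^2 = 0.2376
Iter 16: z = 0.4120 + -0.2105i, |z|^2 = 0.2140
Iter 17: z = 0.3954 + -0.1934i, |z|^2 = 0.1938
Iter 18: z = 0.3889 + -0.1730i, |z|^2 = 0.1812
Iter 19: z = 0.3913 + -0.1546i, |z|^2 = 0.1770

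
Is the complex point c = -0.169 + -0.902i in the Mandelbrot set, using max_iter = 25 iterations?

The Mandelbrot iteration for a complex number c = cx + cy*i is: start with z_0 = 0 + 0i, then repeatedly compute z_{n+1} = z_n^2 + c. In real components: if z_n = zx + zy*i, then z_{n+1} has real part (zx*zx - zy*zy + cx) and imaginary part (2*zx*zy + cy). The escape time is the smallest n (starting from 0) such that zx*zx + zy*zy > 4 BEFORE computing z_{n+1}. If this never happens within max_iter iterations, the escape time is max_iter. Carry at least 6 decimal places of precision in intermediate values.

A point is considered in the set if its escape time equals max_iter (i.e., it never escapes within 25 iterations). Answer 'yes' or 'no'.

Answer: no

Derivation:
z_0 = 0 + 0i, c = -0.1690 + -0.9020i
Iter 1: z = -0.1690 + -0.9020i, |z|^2 = 0.8422
Iter 2: z = -0.9540 + -0.5971i, |z|^2 = 1.2668
Iter 3: z = 0.3846 + 0.2374i, |z|^2 = 0.2043
Iter 4: z = -0.0774 + -0.7194i, |z|^2 = 0.5235
Iter 5: z = -0.6805 + -0.7906i, |z|^2 = 1.0883
Iter 6: z = -0.3310 + 0.1741i, |z|^2 = 0.1399
Iter 7: z = -0.0898 + -1.0173i, |z|^2 = 1.0429
Iter 8: z = -1.1958 + -0.7193i, |z|^2 = 1.9474
Iter 9: z = 0.7435 + 0.8184i, |z|^2 = 1.2225
Iter 10: z = -0.2860 + 0.3148i, |z|^2 = 0.1809
Iter 11: z = -0.1864 + -1.0821i, |z|^2 = 1.2056
Iter 12: z = -1.3051 + -0.4987i, |z|^2 = 1.9521
Iter 13: z = 1.2857 + 0.3998i, |z|^2 = 1.8128
Iter 14: z = 1.3242 + 0.1260i, |z|^2 = 1.7693
Iter 15: z = 1.5686 + -0.5684i, |z|^2 = 2.7834
Iter 16: z = 1.9683 + -2.6851i, |z|^2 = 11.0838
Escaped at iteration 16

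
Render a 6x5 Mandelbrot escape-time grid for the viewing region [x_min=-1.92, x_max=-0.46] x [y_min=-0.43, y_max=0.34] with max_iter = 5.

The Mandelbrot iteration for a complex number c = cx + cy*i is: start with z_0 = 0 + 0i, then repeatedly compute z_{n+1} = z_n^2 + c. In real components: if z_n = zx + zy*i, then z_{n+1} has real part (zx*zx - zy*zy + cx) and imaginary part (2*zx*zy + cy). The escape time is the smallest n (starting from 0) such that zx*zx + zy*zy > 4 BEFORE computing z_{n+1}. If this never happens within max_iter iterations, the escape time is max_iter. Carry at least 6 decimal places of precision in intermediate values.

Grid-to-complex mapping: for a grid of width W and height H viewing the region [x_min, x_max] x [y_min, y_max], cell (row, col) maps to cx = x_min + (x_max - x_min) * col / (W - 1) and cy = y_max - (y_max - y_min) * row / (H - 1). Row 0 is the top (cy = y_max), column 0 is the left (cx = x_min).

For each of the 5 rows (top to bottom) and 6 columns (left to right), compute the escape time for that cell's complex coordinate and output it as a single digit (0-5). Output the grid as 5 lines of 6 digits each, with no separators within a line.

(row=0, col=0): c = -1.9200 + 0.3400i → escape time 3
(row=0, col=1): c = -1.6280 + 0.3400i → escape time 4
(row=0, col=2): c = -1.3360 + 0.3400i → escape time 5
(row=0, col=3): c = -1.0440 + 0.3400i → escape time 5
(row=0, col=4): c = -0.7520 + 0.3400i → escape time 5
(row=0, col=5): c = -0.4600 + 0.3400i → escape time 5
(row=1, col=0): c = -1.9200 + 0.1475i → escape time 4
(row=1, col=1): c = -1.6280 + 0.1475i → escape time 5
(row=1, col=2): c = -1.3360 + 0.1475i → escape time 5
(row=1, col=3): c = -1.0440 + 0.1475i → escape time 5
(row=1, col=4): c = -0.7520 + 0.1475i → escape time 5
(row=1, col=5): c = -0.4600 + 0.1475i → escape time 5
(row=2, col=0): c = -1.9200 + -0.0450i → escape time 5
(row=2, col=1): c = -1.6280 + -0.0450i → escape time 5
(row=2, col=2): c = -1.3360 + -0.0450i → escape time 5
(row=2, col=3): c = -1.0440 + -0.0450i → escape time 5
(row=2, col=4): c = -0.7520 + -0.0450i → escape time 5
(row=2, col=5): c = -0.4600 + -0.0450i → escape time 5
(row=3, col=0): c = -1.9200 + -0.2375i → escape time 3
(row=3, col=1): c = -1.6280 + -0.2375i → escape time 4
(row=3, col=2): c = -1.3360 + -0.2375i → escape time 5
(row=3, col=3): c = -1.0440 + -0.2375i → escape time 5
(row=3, col=4): c = -0.7520 + -0.2375i → escape time 5
(row=3, col=5): c = -0.4600 + -0.2375i → escape time 5
(row=4, col=0): c = -1.9200 + -0.4300i → escape time 3
(row=4, col=1): c = -1.6280 + -0.4300i → escape time 3
(row=4, col=2): c = -1.3360 + -0.4300i → escape time 5
(row=4, col=3): c = -1.0440 + -0.4300i → escape time 5
(row=4, col=4): c = -0.7520 + -0.4300i → escape time 5
(row=4, col=5): c = -0.4600 + -0.4300i → escape time 5

Answer: 345555
455555
555555
345555
335555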